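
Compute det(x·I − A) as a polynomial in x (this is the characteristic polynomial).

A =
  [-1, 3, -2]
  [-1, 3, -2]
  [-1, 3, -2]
x^3

Expanding det(x·I − A) (e.g. by cofactor expansion or by noting that A is similar to its Jordan form J, which has the same characteristic polynomial as A) gives
  χ_A(x) = x^3
which factors as x^3. The eigenvalues (with algebraic multiplicities) are λ = 0 with multiplicity 3.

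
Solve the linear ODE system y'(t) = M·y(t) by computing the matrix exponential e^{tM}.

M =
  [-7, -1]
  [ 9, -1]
e^{tM} =
  [-3*t*exp(-4*t) + exp(-4*t), -t*exp(-4*t)]
  [9*t*exp(-4*t), 3*t*exp(-4*t) + exp(-4*t)]

Strategy: write M = P · J · P⁻¹ where J is a Jordan canonical form, so e^{tM} = P · e^{tJ} · P⁻¹, and e^{tJ} can be computed block-by-block.

M has Jordan form
J =
  [-4,  1]
  [ 0, -4]
(up to reordering of blocks).

Per-block formulas:
  For a 2×2 Jordan block J_2(-4): exp(t · J_2(-4)) = e^(-4t)·(I + t·N), where N is the 2×2 nilpotent shift.

After assembling e^{tJ} and conjugating by P, we get:

e^{tM} =
  [-3*t*exp(-4*t) + exp(-4*t), -t*exp(-4*t)]
  [9*t*exp(-4*t), 3*t*exp(-4*t) + exp(-4*t)]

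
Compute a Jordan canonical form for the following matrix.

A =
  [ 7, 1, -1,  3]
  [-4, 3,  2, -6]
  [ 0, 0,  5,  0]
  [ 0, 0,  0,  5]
J_2(5) ⊕ J_1(5) ⊕ J_1(5)

The characteristic polynomial is
  det(x·I − A) = x^4 - 20*x^3 + 150*x^2 - 500*x + 625 = (x - 5)^4

Eigenvalues and multiplicities (the geometric multiplicity of λ is n − rank(A − λI), which equals the number of Jordan blocks for λ):
  λ = 5: algebraic multiplicity = 4, geometric multiplicity = 3

Determining the block sizes for each eigenvalue:
  λ = 5: 3 blocks summing to 4 forces exactly one block of size 2 and the rest size 1 → block sizes [2, 1, 1]

Assembling the blocks gives a Jordan form
J =
  [5, 1, 0, 0]
  [0, 5, 0, 0]
  [0, 0, 5, 0]
  [0, 0, 0, 5]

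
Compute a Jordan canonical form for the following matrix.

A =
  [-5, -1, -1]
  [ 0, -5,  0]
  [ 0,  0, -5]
J_2(-5) ⊕ J_1(-5)

The characteristic polynomial is
  det(x·I − A) = x^3 + 15*x^2 + 75*x + 125 = (x + 5)^3

Eigenvalues and multiplicities (the geometric multiplicity of λ is n − rank(A − λI), which equals the number of Jordan blocks for λ):
  λ = -5: algebraic multiplicity = 3, geometric multiplicity = 2

Determining the block sizes for each eigenvalue:
  λ = -5: 2 blocks summing to 3 forces exactly one block of size 2 and the rest size 1 → block sizes [2, 1]

Assembling the blocks gives a Jordan form
J =
  [-5,  1,  0]
  [ 0, -5,  0]
  [ 0,  0, -5]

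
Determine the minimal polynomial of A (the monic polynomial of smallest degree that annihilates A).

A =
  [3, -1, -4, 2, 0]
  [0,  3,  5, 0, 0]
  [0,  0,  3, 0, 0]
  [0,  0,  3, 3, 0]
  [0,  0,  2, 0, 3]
x^3 - 9*x^2 + 27*x - 27

The characteristic polynomial is χ_A(x) = (x - 3)^5, so the eigenvalues are known. The minimal polynomial is
  m_A(x) = Π_λ (x − λ)^{k_λ}
where k_λ is the size of the *largest* Jordan block for λ (equivalently, the smallest k with (A − λI)^k v = 0 for every generalised eigenvector v of λ).

  λ = 3: largest Jordan block has size 3, contributing (x − 3)^3

So m_A(x) = (x - 3)^3 = x^3 - 9*x^2 + 27*x - 27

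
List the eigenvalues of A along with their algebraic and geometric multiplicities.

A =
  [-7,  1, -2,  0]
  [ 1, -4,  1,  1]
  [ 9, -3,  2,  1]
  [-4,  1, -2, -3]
λ = -3: alg = 4, geom = 2

Step 1 — factor the characteristic polynomial to read off the algebraic multiplicities:
  χ_A(x) = (x + 3)^4

Step 2 — compute geometric multiplicities via the rank-nullity identity g(λ) = n − rank(A − λI):
  rank(A − (-3)·I) = 2, so dim ker(A − (-3)·I) = n − 2 = 2

Summary:
  λ = -3: algebraic multiplicity = 4, geometric multiplicity = 2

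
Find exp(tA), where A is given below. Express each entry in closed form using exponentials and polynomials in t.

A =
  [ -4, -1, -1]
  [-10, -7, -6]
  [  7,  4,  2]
e^{tA} =
  [2*t^2*exp(-3*t) - t*exp(-3*t) + exp(-3*t), t^2*exp(-3*t)/2 - t*exp(-3*t), t^2*exp(-3*t) - t*exp(-3*t)]
  [4*t^2*exp(-3*t) - 10*t*exp(-3*t), t^2*exp(-3*t) - 4*t*exp(-3*t) + exp(-3*t), 2*t^2*exp(-3*t) - 6*t*exp(-3*t)]
  [-6*t^2*exp(-3*t) + 7*t*exp(-3*t), -3*t^2*exp(-3*t)/2 + 4*t*exp(-3*t), -3*t^2*exp(-3*t) + 5*t*exp(-3*t) + exp(-3*t)]

Strategy: write A = P · J · P⁻¹ where J is a Jordan canonical form, so e^{tA} = P · e^{tJ} · P⁻¹, and e^{tJ} can be computed block-by-block.

A has Jordan form
J =
  [-3,  1,  0]
  [ 0, -3,  1]
  [ 0,  0, -3]
(up to reordering of blocks).

Per-block formulas:
  For a 3×3 Jordan block J_3(-3): exp(t · J_3(-3)) = e^(-3t)·(I + t·N + (t^2/2)·N^2), where N is the 3×3 nilpotent shift.

After assembling e^{tJ} and conjugating by P, we get:

e^{tA} =
  [2*t^2*exp(-3*t) - t*exp(-3*t) + exp(-3*t), t^2*exp(-3*t)/2 - t*exp(-3*t), t^2*exp(-3*t) - t*exp(-3*t)]
  [4*t^2*exp(-3*t) - 10*t*exp(-3*t), t^2*exp(-3*t) - 4*t*exp(-3*t) + exp(-3*t), 2*t^2*exp(-3*t) - 6*t*exp(-3*t)]
  [-6*t^2*exp(-3*t) + 7*t*exp(-3*t), -3*t^2*exp(-3*t)/2 + 4*t*exp(-3*t), -3*t^2*exp(-3*t) + 5*t*exp(-3*t) + exp(-3*t)]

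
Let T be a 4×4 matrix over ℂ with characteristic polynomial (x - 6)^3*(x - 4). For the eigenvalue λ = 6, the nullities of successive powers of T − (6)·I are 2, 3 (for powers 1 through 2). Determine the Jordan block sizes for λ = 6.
Block sizes for λ = 6: [2, 1]

From the dimensions of kernels of powers, the number of Jordan blocks of size at least j is d_j − d_{j−1} where d_j = dim ker(N^j) (with d_0 = 0). Computing the differences gives [2, 1].
The number of blocks of size exactly k is (#blocks of size ≥ k) − (#blocks of size ≥ k + 1), so the partition is: 1 block(s) of size 1, 1 block(s) of size 2.
In nonincreasing order the block sizes are [2, 1].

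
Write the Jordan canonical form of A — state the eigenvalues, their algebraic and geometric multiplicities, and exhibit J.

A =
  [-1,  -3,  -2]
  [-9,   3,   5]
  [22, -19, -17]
J_3(-5)

The characteristic polynomial is
  det(x·I − A) = x^3 + 15*x^2 + 75*x + 125 = (x + 5)^3

Eigenvalues and multiplicities (the geometric multiplicity of λ is n − rank(A − λI), which equals the number of Jordan blocks for λ):
  λ = -5: algebraic multiplicity = 3, geometric multiplicity = 1

Determining the block sizes for each eigenvalue:
  λ = -5: one block (gm = 1), so the single block has size am = 3 → block sizes [3]

Assembling the blocks gives a Jordan form
J =
  [-5,  1,  0]
  [ 0, -5,  1]
  [ 0,  0, -5]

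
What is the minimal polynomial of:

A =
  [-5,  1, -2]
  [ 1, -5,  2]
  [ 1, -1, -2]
x^2 + 8*x + 16

The characteristic polynomial is χ_A(x) = (x + 4)^3, so the eigenvalues are known. The minimal polynomial is
  m_A(x) = Π_λ (x − λ)^{k_λ}
where k_λ is the size of the *largest* Jordan block for λ (equivalently, the smallest k with (A − λI)^k v = 0 for every generalised eigenvector v of λ).

  λ = -4: largest Jordan block has size 2, contributing (x + 4)^2

So m_A(x) = (x + 4)^2 = x^2 + 8*x + 16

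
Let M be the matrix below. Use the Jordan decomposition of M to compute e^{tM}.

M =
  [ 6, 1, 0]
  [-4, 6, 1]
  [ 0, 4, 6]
e^{tM} =
  [-2*t^2*exp(6*t) + exp(6*t), t*exp(6*t), t^2*exp(6*t)/2]
  [-4*t*exp(6*t), exp(6*t), t*exp(6*t)]
  [-8*t^2*exp(6*t), 4*t*exp(6*t), 2*t^2*exp(6*t) + exp(6*t)]

Strategy: write M = P · J · P⁻¹ where J is a Jordan canonical form, so e^{tM} = P · e^{tJ} · P⁻¹, and e^{tJ} can be computed block-by-block.

M has Jordan form
J =
  [6, 1, 0]
  [0, 6, 1]
  [0, 0, 6]
(up to reordering of blocks).

Per-block formulas:
  For a 3×3 Jordan block J_3(6): exp(t · J_3(6)) = e^(6t)·(I + t·N + (t^2/2)·N^2), where N is the 3×3 nilpotent shift.

After assembling e^{tJ} and conjugating by P, we get:

e^{tM} =
  [-2*t^2*exp(6*t) + exp(6*t), t*exp(6*t), t^2*exp(6*t)/2]
  [-4*t*exp(6*t), exp(6*t), t*exp(6*t)]
  [-8*t^2*exp(6*t), 4*t*exp(6*t), 2*t^2*exp(6*t) + exp(6*t)]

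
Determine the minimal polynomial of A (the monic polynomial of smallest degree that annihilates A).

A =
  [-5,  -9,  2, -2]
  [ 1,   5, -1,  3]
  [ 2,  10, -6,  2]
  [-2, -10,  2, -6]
x^4 + 12*x^3 + 48*x^2 + 64*x

The characteristic polynomial is χ_A(x) = x*(x + 4)^3, so the eigenvalues are known. The minimal polynomial is
  m_A(x) = Π_λ (x − λ)^{k_λ}
where k_λ is the size of the *largest* Jordan block for λ (equivalently, the smallest k with (A − λI)^k v = 0 for every generalised eigenvector v of λ).

  λ = -4: largest Jordan block has size 3, contributing (x + 4)^3
  λ = 0: largest Jordan block has size 1, contributing (x − 0)

So m_A(x) = x*(x + 4)^3 = x^4 + 12*x^3 + 48*x^2 + 64*x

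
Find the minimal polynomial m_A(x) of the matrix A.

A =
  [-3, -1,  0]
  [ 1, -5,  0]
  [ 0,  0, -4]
x^2 + 8*x + 16

The characteristic polynomial is χ_A(x) = (x + 4)^3, so the eigenvalues are known. The minimal polynomial is
  m_A(x) = Π_λ (x − λ)^{k_λ}
where k_λ is the size of the *largest* Jordan block for λ (equivalently, the smallest k with (A − λI)^k v = 0 for every generalised eigenvector v of λ).

  λ = -4: largest Jordan block has size 2, contributing (x + 4)^2

So m_A(x) = (x + 4)^2 = x^2 + 8*x + 16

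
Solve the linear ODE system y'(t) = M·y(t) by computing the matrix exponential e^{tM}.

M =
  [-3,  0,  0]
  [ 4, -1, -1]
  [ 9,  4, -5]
e^{tM} =
  [exp(-3*t), 0, 0]
  [-t^2*exp(-3*t)/2 + 4*t*exp(-3*t), 2*t*exp(-3*t) + exp(-3*t), -t*exp(-3*t)]
  [-t^2*exp(-3*t) + 9*t*exp(-3*t), 4*t*exp(-3*t), -2*t*exp(-3*t) + exp(-3*t)]

Strategy: write M = P · J · P⁻¹ where J is a Jordan canonical form, so e^{tM} = P · e^{tJ} · P⁻¹, and e^{tJ} can be computed block-by-block.

M has Jordan form
J =
  [-3,  1,  0]
  [ 0, -3,  1]
  [ 0,  0, -3]
(up to reordering of blocks).

Per-block formulas:
  For a 3×3 Jordan block J_3(-3): exp(t · J_3(-3)) = e^(-3t)·(I + t·N + (t^2/2)·N^2), where N is the 3×3 nilpotent shift.

After assembling e^{tJ} and conjugating by P, we get:

e^{tM} =
  [exp(-3*t), 0, 0]
  [-t^2*exp(-3*t)/2 + 4*t*exp(-3*t), 2*t*exp(-3*t) + exp(-3*t), -t*exp(-3*t)]
  [-t^2*exp(-3*t) + 9*t*exp(-3*t), 4*t*exp(-3*t), -2*t*exp(-3*t) + exp(-3*t)]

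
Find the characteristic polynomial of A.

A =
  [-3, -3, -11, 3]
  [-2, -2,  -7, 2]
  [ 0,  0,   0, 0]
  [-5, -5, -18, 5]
x^4

Expanding det(x·I − A) (e.g. by cofactor expansion or by noting that A is similar to its Jordan form J, which has the same characteristic polynomial as A) gives
  χ_A(x) = x^4
which factors as x^4. The eigenvalues (with algebraic multiplicities) are λ = 0 with multiplicity 4.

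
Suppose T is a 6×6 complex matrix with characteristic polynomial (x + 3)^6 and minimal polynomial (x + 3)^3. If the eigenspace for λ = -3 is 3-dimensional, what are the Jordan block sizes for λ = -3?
Block sizes for λ = -3: [3, 2, 1]

Step 1 — from the characteristic polynomial, algebraic multiplicity of λ = -3 is 6. From dim ker(T − (-3)·I) = 3, there are exactly 3 Jordan blocks for λ = -3.
Step 2 — from the minimal polynomial, the factor (x + 3)^3 tells us the largest block for λ = -3 has size 3.
Step 3 — with total size 6, 3 blocks, and largest block 3, the block sizes (in nonincreasing order) are [3, 2, 1].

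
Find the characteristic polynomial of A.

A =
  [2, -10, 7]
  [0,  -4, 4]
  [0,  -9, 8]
x^3 - 6*x^2 + 12*x - 8

Expanding det(x·I − A) (e.g. by cofactor expansion or by noting that A is similar to its Jordan form J, which has the same characteristic polynomial as A) gives
  χ_A(x) = x^3 - 6*x^2 + 12*x - 8
which factors as (x - 2)^3. The eigenvalues (with algebraic multiplicities) are λ = 2 with multiplicity 3.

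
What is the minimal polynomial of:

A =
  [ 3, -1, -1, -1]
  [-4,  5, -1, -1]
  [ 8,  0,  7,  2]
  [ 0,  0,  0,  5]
x^3 - 15*x^2 + 75*x - 125

The characteristic polynomial is χ_A(x) = (x - 5)^4, so the eigenvalues are known. The minimal polynomial is
  m_A(x) = Π_λ (x − λ)^{k_λ}
where k_λ is the size of the *largest* Jordan block for λ (equivalently, the smallest k with (A − λI)^k v = 0 for every generalised eigenvector v of λ).

  λ = 5: largest Jordan block has size 3, contributing (x − 5)^3

So m_A(x) = (x - 5)^3 = x^3 - 15*x^2 + 75*x - 125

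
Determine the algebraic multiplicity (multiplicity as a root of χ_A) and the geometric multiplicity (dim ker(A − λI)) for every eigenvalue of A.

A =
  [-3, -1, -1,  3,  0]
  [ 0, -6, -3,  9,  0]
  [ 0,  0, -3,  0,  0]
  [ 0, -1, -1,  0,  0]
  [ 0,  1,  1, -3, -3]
λ = -3: alg = 5, geom = 4

Step 1 — factor the characteristic polynomial to read off the algebraic multiplicities:
  χ_A(x) = (x + 3)^5

Step 2 — compute geometric multiplicities via the rank-nullity identity g(λ) = n − rank(A − λI):
  rank(A − (-3)·I) = 1, so dim ker(A − (-3)·I) = n − 1 = 4

Summary:
  λ = -3: algebraic multiplicity = 5, geometric multiplicity = 4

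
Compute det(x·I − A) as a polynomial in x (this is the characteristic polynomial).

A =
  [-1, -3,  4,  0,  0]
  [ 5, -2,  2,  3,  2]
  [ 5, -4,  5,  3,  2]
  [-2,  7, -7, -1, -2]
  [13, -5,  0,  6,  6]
x^5 - 7*x^4 + 16*x^3 - 8*x^2 - 16*x + 16

Expanding det(x·I − A) (e.g. by cofactor expansion or by noting that A is similar to its Jordan form J, which has the same characteristic polynomial as A) gives
  χ_A(x) = x^5 - 7*x^4 + 16*x^3 - 8*x^2 - 16*x + 16
which factors as (x - 2)^4*(x + 1). The eigenvalues (with algebraic multiplicities) are λ = -1 with multiplicity 1, λ = 2 with multiplicity 4.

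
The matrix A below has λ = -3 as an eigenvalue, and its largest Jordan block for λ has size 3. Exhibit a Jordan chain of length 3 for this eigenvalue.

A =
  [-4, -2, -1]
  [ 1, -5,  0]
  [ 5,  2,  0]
A Jordan chain for λ = -3 of length 3:
v_1 = (-6, -3, 12)ᵀ
v_2 = (-1, 1, 5)ᵀ
v_3 = (1, 0, 0)ᵀ

Let N = A − (-3)·I. We want v_3 with N^3 v_3 = 0 but N^2 v_3 ≠ 0; then v_{j-1} := N · v_j for j = 3, …, 2.

Pick v_3 = (1, 0, 0)ᵀ.
Then v_2 = N · v_3 = (-1, 1, 5)ᵀ.
Then v_1 = N · v_2 = (-6, -3, 12)ᵀ.

Sanity check: (A − (-3)·I) v_1 = (0, 0, 0)ᵀ = 0. ✓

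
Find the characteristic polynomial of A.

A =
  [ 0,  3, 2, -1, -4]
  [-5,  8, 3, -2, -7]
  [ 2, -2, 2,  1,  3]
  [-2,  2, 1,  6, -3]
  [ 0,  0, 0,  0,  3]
x^5 - 19*x^4 + 142*x^3 - 522*x^2 + 945*x - 675

Expanding det(x·I − A) (e.g. by cofactor expansion or by noting that A is similar to its Jordan form J, which has the same characteristic polynomial as A) gives
  χ_A(x) = x^5 - 19*x^4 + 142*x^3 - 522*x^2 + 945*x - 675
which factors as (x - 5)^2*(x - 3)^3. The eigenvalues (with algebraic multiplicities) are λ = 3 with multiplicity 3, λ = 5 with multiplicity 2.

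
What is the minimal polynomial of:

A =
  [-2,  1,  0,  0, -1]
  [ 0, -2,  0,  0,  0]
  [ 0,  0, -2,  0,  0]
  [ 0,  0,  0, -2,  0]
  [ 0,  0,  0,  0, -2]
x^2 + 4*x + 4

The characteristic polynomial is χ_A(x) = (x + 2)^5, so the eigenvalues are known. The minimal polynomial is
  m_A(x) = Π_λ (x − λ)^{k_λ}
where k_λ is the size of the *largest* Jordan block for λ (equivalently, the smallest k with (A − λI)^k v = 0 for every generalised eigenvector v of λ).

  λ = -2: largest Jordan block has size 2, contributing (x + 2)^2

So m_A(x) = (x + 2)^2 = x^2 + 4*x + 4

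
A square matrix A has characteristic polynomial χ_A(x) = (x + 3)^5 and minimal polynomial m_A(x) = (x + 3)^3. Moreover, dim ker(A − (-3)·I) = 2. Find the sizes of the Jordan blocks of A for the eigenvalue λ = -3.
Block sizes for λ = -3: [3, 2]

Step 1 — from the characteristic polynomial, algebraic multiplicity of λ = -3 is 5. From dim ker(A − (-3)·I) = 2, there are exactly 2 Jordan blocks for λ = -3.
Step 2 — from the minimal polynomial, the factor (x + 3)^3 tells us the largest block for λ = -3 has size 3.
Step 3 — with total size 5, 2 blocks, and largest block 3, the block sizes (in nonincreasing order) are [3, 2].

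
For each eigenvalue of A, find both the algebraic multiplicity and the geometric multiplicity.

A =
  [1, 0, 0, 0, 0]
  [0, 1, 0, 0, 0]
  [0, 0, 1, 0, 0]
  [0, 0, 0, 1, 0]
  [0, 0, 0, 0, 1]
λ = 1: alg = 5, geom = 5

Step 1 — factor the characteristic polynomial to read off the algebraic multiplicities:
  χ_A(x) = (x - 1)^5

Step 2 — compute geometric multiplicities via the rank-nullity identity g(λ) = n − rank(A − λI):
  rank(A − (1)·I) = 0, so dim ker(A − (1)·I) = n − 0 = 5

Summary:
  λ = 1: algebraic multiplicity = 5, geometric multiplicity = 5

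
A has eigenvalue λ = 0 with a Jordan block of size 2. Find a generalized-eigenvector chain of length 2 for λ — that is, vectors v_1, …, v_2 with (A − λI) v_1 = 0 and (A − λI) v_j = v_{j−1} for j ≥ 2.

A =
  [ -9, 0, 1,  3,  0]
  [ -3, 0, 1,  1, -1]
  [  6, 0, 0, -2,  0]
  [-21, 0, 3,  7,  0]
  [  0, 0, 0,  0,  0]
A Jordan chain for λ = 0 of length 2:
v_1 = (1, 1, 0, 3, 0)ᵀ
v_2 = (0, 0, 1, 0, 0)ᵀ

Let N = A − (0)·I. We want v_2 with N^2 v_2 = 0 but N^1 v_2 ≠ 0; then v_{j-1} := N · v_j for j = 2, …, 2.

Pick v_2 = (0, 0, 1, 0, 0)ᵀ.
Then v_1 = N · v_2 = (1, 1, 0, 3, 0)ᵀ.

Sanity check: (A − (0)·I) v_1 = (0, 0, 0, 0, 0)ᵀ = 0. ✓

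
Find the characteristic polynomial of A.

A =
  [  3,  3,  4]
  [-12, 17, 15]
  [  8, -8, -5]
x^3 - 15*x^2 + 75*x - 125

Expanding det(x·I − A) (e.g. by cofactor expansion or by noting that A is similar to its Jordan form J, which has the same characteristic polynomial as A) gives
  χ_A(x) = x^3 - 15*x^2 + 75*x - 125
which factors as (x - 5)^3. The eigenvalues (with algebraic multiplicities) are λ = 5 with multiplicity 3.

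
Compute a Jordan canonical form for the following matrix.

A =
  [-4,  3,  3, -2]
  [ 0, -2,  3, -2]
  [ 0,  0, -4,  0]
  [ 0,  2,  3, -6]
J_3(-4) ⊕ J_1(-4)

The characteristic polynomial is
  det(x·I − A) = x^4 + 16*x^3 + 96*x^2 + 256*x + 256 = (x + 4)^4

Eigenvalues and multiplicities (the geometric multiplicity of λ is n − rank(A − λI), which equals the number of Jordan blocks for λ):
  λ = -4: algebraic multiplicity = 4, geometric multiplicity = 2

Determining the block sizes for each eigenvalue:
  λ = -4: with am = 4 and gm = 2, the partition is not yet determined (e.g. several partitions of 4 into 2 parts exist). Let N = A − (-4)·I. Computing rank(N^1) = 2, rank(N^2) = 1, rank(N^3) = 0; the number of blocks of size ≥ j is rank(N^{j−1}) − rank(N^j), giving [2, 1, 1]. So we have 1 block(s) of size 3, 1 block(s) of size 1 → block sizes [3, 1]

Assembling the blocks gives a Jordan form
J =
  [-4,  1,  0,  0]
  [ 0, -4,  1,  0]
  [ 0,  0, -4,  0]
  [ 0,  0,  0, -4]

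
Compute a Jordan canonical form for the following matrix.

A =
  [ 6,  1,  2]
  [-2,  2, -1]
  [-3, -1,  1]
J_3(3)

The characteristic polynomial is
  det(x·I − A) = x^3 - 9*x^2 + 27*x - 27 = (x - 3)^3

Eigenvalues and multiplicities (the geometric multiplicity of λ is n − rank(A − λI), which equals the number of Jordan blocks for λ):
  λ = 3: algebraic multiplicity = 3, geometric multiplicity = 1

Determining the block sizes for each eigenvalue:
  λ = 3: one block (gm = 1), so the single block has size am = 3 → block sizes [3]

Assembling the blocks gives a Jordan form
J =
  [3, 1, 0]
  [0, 3, 1]
  [0, 0, 3]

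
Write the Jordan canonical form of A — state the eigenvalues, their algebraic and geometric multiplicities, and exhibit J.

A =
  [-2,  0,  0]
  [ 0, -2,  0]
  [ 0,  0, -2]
J_1(-2) ⊕ J_1(-2) ⊕ J_1(-2)

The characteristic polynomial is
  det(x·I − A) = x^3 + 6*x^2 + 12*x + 8 = (x + 2)^3

Eigenvalues and multiplicities (the geometric multiplicity of λ is n − rank(A − λI), which equals the number of Jordan blocks for λ):
  λ = -2: algebraic multiplicity = 3, geometric multiplicity = 3

Determining the block sizes for each eigenvalue:
  λ = -2: gm = am = 3, so every block has size 1 → block sizes [1, 1, 1]

Assembling the blocks gives a Jordan form
J =
  [-2,  0,  0]
  [ 0, -2,  0]
  [ 0,  0, -2]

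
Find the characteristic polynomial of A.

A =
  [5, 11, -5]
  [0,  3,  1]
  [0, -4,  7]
x^3 - 15*x^2 + 75*x - 125

Expanding det(x·I − A) (e.g. by cofactor expansion or by noting that A is similar to its Jordan form J, which has the same characteristic polynomial as A) gives
  χ_A(x) = x^3 - 15*x^2 + 75*x - 125
which factors as (x - 5)^3. The eigenvalues (with algebraic multiplicities) are λ = 5 with multiplicity 3.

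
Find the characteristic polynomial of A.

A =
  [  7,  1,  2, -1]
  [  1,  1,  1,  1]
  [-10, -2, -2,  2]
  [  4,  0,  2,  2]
x^4 - 8*x^3 + 24*x^2 - 32*x + 16

Expanding det(x·I − A) (e.g. by cofactor expansion or by noting that A is similar to its Jordan form J, which has the same characteristic polynomial as A) gives
  χ_A(x) = x^4 - 8*x^3 + 24*x^2 - 32*x + 16
which factors as (x - 2)^4. The eigenvalues (with algebraic multiplicities) are λ = 2 with multiplicity 4.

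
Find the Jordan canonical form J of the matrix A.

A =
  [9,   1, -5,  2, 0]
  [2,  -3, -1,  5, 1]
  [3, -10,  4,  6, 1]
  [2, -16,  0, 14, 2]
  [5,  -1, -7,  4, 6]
J_3(6) ⊕ J_2(6)

The characteristic polynomial is
  det(x·I − A) = x^5 - 30*x^4 + 360*x^3 - 2160*x^2 + 6480*x - 7776 = (x - 6)^5

Eigenvalues and multiplicities (the geometric multiplicity of λ is n − rank(A − λI), which equals the number of Jordan blocks for λ):
  λ = 6: algebraic multiplicity = 5, geometric multiplicity = 2

Determining the block sizes for each eigenvalue:
  λ = 6: with am = 5 and gm = 2, the partition is not yet determined (e.g. several partitions of 5 into 2 parts exist). Let N = A − (6)·I. Computing rank(N^1) = 3, rank(N^2) = 1, rank(N^3) = 0; the number of blocks of size ≥ j is rank(N^{j−1}) − rank(N^j), giving [2, 2, 1]. So we have 1 block(s) of size 3, 1 block(s) of size 2 → block sizes [3, 2]

Assembling the blocks gives a Jordan form
J =
  [6, 1, 0, 0, 0]
  [0, 6, 1, 0, 0]
  [0, 0, 6, 0, 0]
  [0, 0, 0, 6, 1]
  [0, 0, 0, 0, 6]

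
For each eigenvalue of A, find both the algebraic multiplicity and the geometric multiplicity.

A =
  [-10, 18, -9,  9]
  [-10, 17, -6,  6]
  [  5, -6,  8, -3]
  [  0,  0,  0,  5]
λ = 5: alg = 4, geom = 3

Step 1 — factor the characteristic polynomial to read off the algebraic multiplicities:
  χ_A(x) = (x - 5)^4

Step 2 — compute geometric multiplicities via the rank-nullity identity g(λ) = n − rank(A − λI):
  rank(A − (5)·I) = 1, so dim ker(A − (5)·I) = n − 1 = 3

Summary:
  λ = 5: algebraic multiplicity = 4, geometric multiplicity = 3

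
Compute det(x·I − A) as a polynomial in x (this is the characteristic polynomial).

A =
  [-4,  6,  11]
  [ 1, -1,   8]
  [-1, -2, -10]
x^3 + 15*x^2 + 75*x + 125

Expanding det(x·I − A) (e.g. by cofactor expansion or by noting that A is similar to its Jordan form J, which has the same characteristic polynomial as A) gives
  χ_A(x) = x^3 + 15*x^2 + 75*x + 125
which factors as (x + 5)^3. The eigenvalues (with algebraic multiplicities) are λ = -5 with multiplicity 3.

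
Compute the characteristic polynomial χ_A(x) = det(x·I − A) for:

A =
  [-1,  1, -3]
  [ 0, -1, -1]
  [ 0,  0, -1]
x^3 + 3*x^2 + 3*x + 1

Expanding det(x·I − A) (e.g. by cofactor expansion or by noting that A is similar to its Jordan form J, which has the same characteristic polynomial as A) gives
  χ_A(x) = x^3 + 3*x^2 + 3*x + 1
which factors as (x + 1)^3. The eigenvalues (with algebraic multiplicities) are λ = -1 with multiplicity 3.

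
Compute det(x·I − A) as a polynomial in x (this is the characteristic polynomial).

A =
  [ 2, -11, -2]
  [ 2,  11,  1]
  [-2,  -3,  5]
x^3 - 18*x^2 + 108*x - 216

Expanding det(x·I − A) (e.g. by cofactor expansion or by noting that A is similar to its Jordan form J, which has the same characteristic polynomial as A) gives
  χ_A(x) = x^3 - 18*x^2 + 108*x - 216
which factors as (x - 6)^3. The eigenvalues (with algebraic multiplicities) are λ = 6 with multiplicity 3.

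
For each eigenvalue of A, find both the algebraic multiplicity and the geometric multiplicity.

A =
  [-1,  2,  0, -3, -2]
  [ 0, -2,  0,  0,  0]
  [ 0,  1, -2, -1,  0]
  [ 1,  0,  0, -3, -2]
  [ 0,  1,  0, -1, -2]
λ = -2: alg = 5, geom = 3

Step 1 — factor the characteristic polynomial to read off the algebraic multiplicities:
  χ_A(x) = (x + 2)^5

Step 2 — compute geometric multiplicities via the rank-nullity identity g(λ) = n − rank(A − λI):
  rank(A − (-2)·I) = 2, so dim ker(A − (-2)·I) = n − 2 = 3

Summary:
  λ = -2: algebraic multiplicity = 5, geometric multiplicity = 3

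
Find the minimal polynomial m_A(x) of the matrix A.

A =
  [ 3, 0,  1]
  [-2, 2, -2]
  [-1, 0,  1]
x^2 - 4*x + 4

The characteristic polynomial is χ_A(x) = (x - 2)^3, so the eigenvalues are known. The minimal polynomial is
  m_A(x) = Π_λ (x − λ)^{k_λ}
where k_λ is the size of the *largest* Jordan block for λ (equivalently, the smallest k with (A − λI)^k v = 0 for every generalised eigenvector v of λ).

  λ = 2: largest Jordan block has size 2, contributing (x − 2)^2

So m_A(x) = (x - 2)^2 = x^2 - 4*x + 4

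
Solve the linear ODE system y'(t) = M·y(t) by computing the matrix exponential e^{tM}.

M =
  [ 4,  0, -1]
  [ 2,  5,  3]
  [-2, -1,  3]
e^{tM} =
  [t^2*exp(4*t) + exp(4*t), t^2*exp(4*t)/2, t^2*exp(4*t)/2 - t*exp(4*t)]
  [-2*t^2*exp(4*t) + 2*t*exp(4*t), -t^2*exp(4*t) + t*exp(4*t) + exp(4*t), -t^2*exp(4*t) + 3*t*exp(4*t)]
  [-2*t*exp(4*t), -t*exp(4*t), -t*exp(4*t) + exp(4*t)]

Strategy: write M = P · J · P⁻¹ where J is a Jordan canonical form, so e^{tM} = P · e^{tJ} · P⁻¹, and e^{tJ} can be computed block-by-block.

M has Jordan form
J =
  [4, 1, 0]
  [0, 4, 1]
  [0, 0, 4]
(up to reordering of blocks).

Per-block formulas:
  For a 3×3 Jordan block J_3(4): exp(t · J_3(4)) = e^(4t)·(I + t·N + (t^2/2)·N^2), where N is the 3×3 nilpotent shift.

After assembling e^{tJ} and conjugating by P, we get:

e^{tM} =
  [t^2*exp(4*t) + exp(4*t), t^2*exp(4*t)/2, t^2*exp(4*t)/2 - t*exp(4*t)]
  [-2*t^2*exp(4*t) + 2*t*exp(4*t), -t^2*exp(4*t) + t*exp(4*t) + exp(4*t), -t^2*exp(4*t) + 3*t*exp(4*t)]
  [-2*t*exp(4*t), -t*exp(4*t), -t*exp(4*t) + exp(4*t)]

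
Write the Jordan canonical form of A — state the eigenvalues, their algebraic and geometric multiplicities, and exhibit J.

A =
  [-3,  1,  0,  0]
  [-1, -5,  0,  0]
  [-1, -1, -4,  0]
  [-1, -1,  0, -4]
J_2(-4) ⊕ J_1(-4) ⊕ J_1(-4)

The characteristic polynomial is
  det(x·I − A) = x^4 + 16*x^3 + 96*x^2 + 256*x + 256 = (x + 4)^4

Eigenvalues and multiplicities (the geometric multiplicity of λ is n − rank(A − λI), which equals the number of Jordan blocks for λ):
  λ = -4: algebraic multiplicity = 4, geometric multiplicity = 3

Determining the block sizes for each eigenvalue:
  λ = -4: 3 blocks summing to 4 forces exactly one block of size 2 and the rest size 1 → block sizes [2, 1, 1]

Assembling the blocks gives a Jordan form
J =
  [-4,  1,  0,  0]
  [ 0, -4,  0,  0]
  [ 0,  0, -4,  0]
  [ 0,  0,  0, -4]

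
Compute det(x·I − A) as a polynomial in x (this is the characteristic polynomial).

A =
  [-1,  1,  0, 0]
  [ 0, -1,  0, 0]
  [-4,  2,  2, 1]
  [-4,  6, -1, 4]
x^4 - 4*x^3 - 2*x^2 + 12*x + 9

Expanding det(x·I − A) (e.g. by cofactor expansion or by noting that A is similar to its Jordan form J, which has the same characteristic polynomial as A) gives
  χ_A(x) = x^4 - 4*x^3 - 2*x^2 + 12*x + 9
which factors as (x - 3)^2*(x + 1)^2. The eigenvalues (with algebraic multiplicities) are λ = -1 with multiplicity 2, λ = 3 with multiplicity 2.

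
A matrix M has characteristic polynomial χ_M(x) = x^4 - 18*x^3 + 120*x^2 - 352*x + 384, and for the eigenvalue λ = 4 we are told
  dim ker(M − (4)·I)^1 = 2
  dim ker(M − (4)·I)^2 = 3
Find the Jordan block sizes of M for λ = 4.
Block sizes for λ = 4: [2, 1]

From the dimensions of kernels of powers, the number of Jordan blocks of size at least j is d_j − d_{j−1} where d_j = dim ker(N^j) (with d_0 = 0). Computing the differences gives [2, 1].
The number of blocks of size exactly k is (#blocks of size ≥ k) − (#blocks of size ≥ k + 1), so the partition is: 1 block(s) of size 1, 1 block(s) of size 2.
In nonincreasing order the block sizes are [2, 1].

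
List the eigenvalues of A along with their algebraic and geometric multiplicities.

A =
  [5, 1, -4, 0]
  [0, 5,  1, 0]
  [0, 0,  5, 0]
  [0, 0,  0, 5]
λ = 5: alg = 4, geom = 2

Step 1 — factor the characteristic polynomial to read off the algebraic multiplicities:
  χ_A(x) = (x - 5)^4

Step 2 — compute geometric multiplicities via the rank-nullity identity g(λ) = n − rank(A − λI):
  rank(A − (5)·I) = 2, so dim ker(A − (5)·I) = n − 2 = 2

Summary:
  λ = 5: algebraic multiplicity = 4, geometric multiplicity = 2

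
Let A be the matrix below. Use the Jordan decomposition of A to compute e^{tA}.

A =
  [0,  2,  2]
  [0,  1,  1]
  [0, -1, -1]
e^{tA} =
  [1, 2*t, 2*t]
  [0, t + 1, t]
  [0, -t, 1 - t]

Strategy: write A = P · J · P⁻¹ where J is a Jordan canonical form, so e^{tA} = P · e^{tJ} · P⁻¹, and e^{tJ} can be computed block-by-block.

A has Jordan form
J =
  [0, 1, 0]
  [0, 0, 0]
  [0, 0, 0]
(up to reordering of blocks).

Per-block formulas:
  For a 1×1 block at λ = 0: exp(t · [0]) = [e^(0t)].
  For a 2×2 Jordan block J_2(0): exp(t · J_2(0)) = e^(0t)·(I + t·N), where N is the 2×2 nilpotent shift.

After assembling e^{tJ} and conjugating by P, we get:

e^{tA} =
  [1, 2*t, 2*t]
  [0, t + 1, t]
  [0, -t, 1 - t]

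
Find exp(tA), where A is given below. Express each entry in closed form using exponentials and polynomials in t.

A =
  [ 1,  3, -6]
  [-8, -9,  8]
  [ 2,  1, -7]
e^{tA} =
  [6*t*exp(-5*t) + exp(-5*t), 3*t*exp(-5*t), -6*t*exp(-5*t)]
  [-8*t*exp(-5*t), -4*t*exp(-5*t) + exp(-5*t), 8*t*exp(-5*t)]
  [2*t*exp(-5*t), t*exp(-5*t), -2*t*exp(-5*t) + exp(-5*t)]

Strategy: write A = P · J · P⁻¹ where J is a Jordan canonical form, so e^{tA} = P · e^{tJ} · P⁻¹, and e^{tJ} can be computed block-by-block.

A has Jordan form
J =
  [-5,  1,  0]
  [ 0, -5,  0]
  [ 0,  0, -5]
(up to reordering of blocks).

Per-block formulas:
  For a 1×1 block at λ = -5: exp(t · [-5]) = [e^(-5t)].
  For a 2×2 Jordan block J_2(-5): exp(t · J_2(-5)) = e^(-5t)·(I + t·N), where N is the 2×2 nilpotent shift.

After assembling e^{tJ} and conjugating by P, we get:

e^{tA} =
  [6*t*exp(-5*t) + exp(-5*t), 3*t*exp(-5*t), -6*t*exp(-5*t)]
  [-8*t*exp(-5*t), -4*t*exp(-5*t) + exp(-5*t), 8*t*exp(-5*t)]
  [2*t*exp(-5*t), t*exp(-5*t), -2*t*exp(-5*t) + exp(-5*t)]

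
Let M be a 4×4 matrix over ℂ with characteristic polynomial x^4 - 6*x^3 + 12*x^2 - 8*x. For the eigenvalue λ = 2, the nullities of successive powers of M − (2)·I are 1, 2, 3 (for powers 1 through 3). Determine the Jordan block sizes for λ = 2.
Block sizes for λ = 2: [3]

From the dimensions of kernels of powers, the number of Jordan blocks of size at least j is d_j − d_{j−1} where d_j = dim ker(N^j) (with d_0 = 0). Computing the differences gives [1, 1, 1].
The number of blocks of size exactly k is (#blocks of size ≥ k) − (#blocks of size ≥ k + 1), so the partition is: 1 block(s) of size 3.
In nonincreasing order the block sizes are [3].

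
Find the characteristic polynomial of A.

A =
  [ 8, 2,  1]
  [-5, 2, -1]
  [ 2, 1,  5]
x^3 - 15*x^2 + 75*x - 125

Expanding det(x·I − A) (e.g. by cofactor expansion or by noting that A is similar to its Jordan form J, which has the same characteristic polynomial as A) gives
  χ_A(x) = x^3 - 15*x^2 + 75*x - 125
which factors as (x - 5)^3. The eigenvalues (with algebraic multiplicities) are λ = 5 with multiplicity 3.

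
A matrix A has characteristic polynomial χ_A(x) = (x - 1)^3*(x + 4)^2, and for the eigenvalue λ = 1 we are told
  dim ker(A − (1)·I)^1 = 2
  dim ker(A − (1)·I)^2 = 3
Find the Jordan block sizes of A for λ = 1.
Block sizes for λ = 1: [2, 1]

From the dimensions of kernels of powers, the number of Jordan blocks of size at least j is d_j − d_{j−1} where d_j = dim ker(N^j) (with d_0 = 0). Computing the differences gives [2, 1].
The number of blocks of size exactly k is (#blocks of size ≥ k) − (#blocks of size ≥ k + 1), so the partition is: 1 block(s) of size 1, 1 block(s) of size 2.
In nonincreasing order the block sizes are [2, 1].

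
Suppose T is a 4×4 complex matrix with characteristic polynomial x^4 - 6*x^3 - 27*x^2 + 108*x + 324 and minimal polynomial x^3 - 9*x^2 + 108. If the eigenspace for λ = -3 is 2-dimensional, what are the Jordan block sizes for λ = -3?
Block sizes for λ = -3: [1, 1]

Step 1 — from the characteristic polynomial, algebraic multiplicity of λ = -3 is 2. From dim ker(T − (-3)·I) = 2, there are exactly 2 Jordan blocks for λ = -3.
Step 2 — from the minimal polynomial, the factor (x + 3) tells us the largest block for λ = -3 has size 1.
Step 3 — with total size 2, 2 blocks, and largest block 1, the block sizes (in nonincreasing order) are [1, 1].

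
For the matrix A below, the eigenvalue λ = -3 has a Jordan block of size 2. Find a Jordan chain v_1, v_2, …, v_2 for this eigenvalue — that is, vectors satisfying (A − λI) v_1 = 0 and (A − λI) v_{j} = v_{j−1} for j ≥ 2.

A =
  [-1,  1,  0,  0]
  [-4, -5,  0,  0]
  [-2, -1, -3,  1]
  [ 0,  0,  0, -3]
A Jordan chain for λ = -3 of length 2:
v_1 = (2, -4, -2, 0)ᵀ
v_2 = (1, 0, 0, 0)ᵀ

Let N = A − (-3)·I. We want v_2 with N^2 v_2 = 0 but N^1 v_2 ≠ 0; then v_{j-1} := N · v_j for j = 2, …, 2.

Pick v_2 = (1, 0, 0, 0)ᵀ.
Then v_1 = N · v_2 = (2, -4, -2, 0)ᵀ.

Sanity check: (A − (-3)·I) v_1 = (0, 0, 0, 0)ᵀ = 0. ✓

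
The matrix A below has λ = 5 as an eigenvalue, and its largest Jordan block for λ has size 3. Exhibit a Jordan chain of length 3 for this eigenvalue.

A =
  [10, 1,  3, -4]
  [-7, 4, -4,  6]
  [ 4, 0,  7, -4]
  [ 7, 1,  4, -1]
A Jordan chain for λ = 5 of length 3:
v_1 = (2, -2, 0, 2)ᵀ
v_2 = (5, -7, 4, 7)ᵀ
v_3 = (1, 0, 0, 0)ᵀ

Let N = A − (5)·I. We want v_3 with N^3 v_3 = 0 but N^2 v_3 ≠ 0; then v_{j-1} := N · v_j for j = 3, …, 2.

Pick v_3 = (1, 0, 0, 0)ᵀ.
Then v_2 = N · v_3 = (5, -7, 4, 7)ᵀ.
Then v_1 = N · v_2 = (2, -2, 0, 2)ᵀ.

Sanity check: (A − (5)·I) v_1 = (0, 0, 0, 0)ᵀ = 0. ✓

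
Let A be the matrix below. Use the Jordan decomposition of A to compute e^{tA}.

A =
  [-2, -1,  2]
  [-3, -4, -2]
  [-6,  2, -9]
e^{tA} =
  [3*t*exp(-5*t) + exp(-5*t), -t*exp(-5*t), 2*t*exp(-5*t)]
  [-3*t*exp(-5*t), t*exp(-5*t) + exp(-5*t), -2*t*exp(-5*t)]
  [-6*t*exp(-5*t), 2*t*exp(-5*t), -4*t*exp(-5*t) + exp(-5*t)]

Strategy: write A = P · J · P⁻¹ where J is a Jordan canonical form, so e^{tA} = P · e^{tJ} · P⁻¹, and e^{tJ} can be computed block-by-block.

A has Jordan form
J =
  [-5,  1,  0]
  [ 0, -5,  0]
  [ 0,  0, -5]
(up to reordering of blocks).

Per-block formulas:
  For a 1×1 block at λ = -5: exp(t · [-5]) = [e^(-5t)].
  For a 2×2 Jordan block J_2(-5): exp(t · J_2(-5)) = e^(-5t)·(I + t·N), where N is the 2×2 nilpotent shift.

After assembling e^{tJ} and conjugating by P, we get:

e^{tA} =
  [3*t*exp(-5*t) + exp(-5*t), -t*exp(-5*t), 2*t*exp(-5*t)]
  [-3*t*exp(-5*t), t*exp(-5*t) + exp(-5*t), -2*t*exp(-5*t)]
  [-6*t*exp(-5*t), 2*t*exp(-5*t), -4*t*exp(-5*t) + exp(-5*t)]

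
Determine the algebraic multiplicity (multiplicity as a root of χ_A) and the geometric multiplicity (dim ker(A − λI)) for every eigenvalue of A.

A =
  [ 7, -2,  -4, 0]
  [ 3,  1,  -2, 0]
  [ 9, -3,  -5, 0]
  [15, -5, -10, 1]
λ = 1: alg = 4, geom = 2

Step 1 — factor the characteristic polynomial to read off the algebraic multiplicities:
  χ_A(x) = (x - 1)^4

Step 2 — compute geometric multiplicities via the rank-nullity identity g(λ) = n − rank(A − λI):
  rank(A − (1)·I) = 2, so dim ker(A − (1)·I) = n − 2 = 2

Summary:
  λ = 1: algebraic multiplicity = 4, geometric multiplicity = 2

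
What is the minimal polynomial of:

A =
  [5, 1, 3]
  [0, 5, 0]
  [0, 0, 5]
x^2 - 10*x + 25

The characteristic polynomial is χ_A(x) = (x - 5)^3, so the eigenvalues are known. The minimal polynomial is
  m_A(x) = Π_λ (x − λ)^{k_λ}
where k_λ is the size of the *largest* Jordan block for λ (equivalently, the smallest k with (A − λI)^k v = 0 for every generalised eigenvector v of λ).

  λ = 5: largest Jordan block has size 2, contributing (x − 5)^2

So m_A(x) = (x - 5)^2 = x^2 - 10*x + 25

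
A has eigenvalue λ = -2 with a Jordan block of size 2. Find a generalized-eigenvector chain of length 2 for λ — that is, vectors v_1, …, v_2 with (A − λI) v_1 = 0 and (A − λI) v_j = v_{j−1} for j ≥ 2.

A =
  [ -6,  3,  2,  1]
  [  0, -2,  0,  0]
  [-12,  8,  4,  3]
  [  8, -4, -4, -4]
A Jordan chain for λ = -2 of length 2:
v_1 = (-4, 0, -12, 8)ᵀ
v_2 = (1, 0, 0, 0)ᵀ

Let N = A − (-2)·I. We want v_2 with N^2 v_2 = 0 but N^1 v_2 ≠ 0; then v_{j-1} := N · v_j for j = 2, …, 2.

Pick v_2 = (1, 0, 0, 0)ᵀ.
Then v_1 = N · v_2 = (-4, 0, -12, 8)ᵀ.

Sanity check: (A − (-2)·I) v_1 = (0, 0, 0, 0)ᵀ = 0. ✓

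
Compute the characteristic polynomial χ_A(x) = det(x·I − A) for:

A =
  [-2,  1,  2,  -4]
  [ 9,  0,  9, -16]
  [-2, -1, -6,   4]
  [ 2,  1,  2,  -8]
x^4 + 16*x^3 + 96*x^2 + 256*x + 256

Expanding det(x·I − A) (e.g. by cofactor expansion or by noting that A is similar to its Jordan form J, which has the same characteristic polynomial as A) gives
  χ_A(x) = x^4 + 16*x^3 + 96*x^2 + 256*x + 256
which factors as (x + 4)^4. The eigenvalues (with algebraic multiplicities) are λ = -4 with multiplicity 4.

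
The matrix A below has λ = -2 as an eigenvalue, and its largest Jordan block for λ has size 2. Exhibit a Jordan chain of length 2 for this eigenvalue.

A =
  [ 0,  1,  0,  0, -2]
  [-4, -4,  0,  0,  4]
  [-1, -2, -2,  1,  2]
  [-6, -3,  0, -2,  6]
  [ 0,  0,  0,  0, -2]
A Jordan chain for λ = -2 of length 2:
v_1 = (2, -4, -1, -6, 0)ᵀ
v_2 = (1, 0, 0, 0, 0)ᵀ

Let N = A − (-2)·I. We want v_2 with N^2 v_2 = 0 but N^1 v_2 ≠ 0; then v_{j-1} := N · v_j for j = 2, …, 2.

Pick v_2 = (1, 0, 0, 0, 0)ᵀ.
Then v_1 = N · v_2 = (2, -4, -1, -6, 0)ᵀ.

Sanity check: (A − (-2)·I) v_1 = (0, 0, 0, 0, 0)ᵀ = 0. ✓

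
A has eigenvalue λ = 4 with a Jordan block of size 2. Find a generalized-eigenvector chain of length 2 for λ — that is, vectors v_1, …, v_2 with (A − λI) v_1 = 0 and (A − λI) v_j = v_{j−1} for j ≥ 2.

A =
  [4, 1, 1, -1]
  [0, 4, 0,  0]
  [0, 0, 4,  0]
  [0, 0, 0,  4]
A Jordan chain for λ = 4 of length 2:
v_1 = (1, 0, 0, 0)ᵀ
v_2 = (0, 1, 0, 0)ᵀ

Let N = A − (4)·I. We want v_2 with N^2 v_2 = 0 but N^1 v_2 ≠ 0; then v_{j-1} := N · v_j for j = 2, …, 2.

Pick v_2 = (0, 1, 0, 0)ᵀ.
Then v_1 = N · v_2 = (1, 0, 0, 0)ᵀ.

Sanity check: (A − (4)·I) v_1 = (0, 0, 0, 0)ᵀ = 0. ✓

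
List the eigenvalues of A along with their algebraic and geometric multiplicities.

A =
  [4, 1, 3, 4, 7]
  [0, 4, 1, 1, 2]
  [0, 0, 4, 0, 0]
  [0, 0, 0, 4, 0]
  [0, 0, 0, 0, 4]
λ = 4: alg = 5, geom = 3

Step 1 — factor the characteristic polynomial to read off the algebraic multiplicities:
  χ_A(x) = (x - 4)^5

Step 2 — compute geometric multiplicities via the rank-nullity identity g(λ) = n − rank(A − λI):
  rank(A − (4)·I) = 2, so dim ker(A − (4)·I) = n − 2 = 3

Summary:
  λ = 4: algebraic multiplicity = 5, geometric multiplicity = 3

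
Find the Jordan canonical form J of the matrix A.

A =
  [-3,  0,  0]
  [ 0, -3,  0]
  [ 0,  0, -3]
J_1(-3) ⊕ J_1(-3) ⊕ J_1(-3)

The characteristic polynomial is
  det(x·I − A) = x^3 + 9*x^2 + 27*x + 27 = (x + 3)^3

Eigenvalues and multiplicities (the geometric multiplicity of λ is n − rank(A − λI), which equals the number of Jordan blocks for λ):
  λ = -3: algebraic multiplicity = 3, geometric multiplicity = 3

Determining the block sizes for each eigenvalue:
  λ = -3: gm = am = 3, so every block has size 1 → block sizes [1, 1, 1]

Assembling the blocks gives a Jordan form
J =
  [-3,  0,  0]
  [ 0, -3,  0]
  [ 0,  0, -3]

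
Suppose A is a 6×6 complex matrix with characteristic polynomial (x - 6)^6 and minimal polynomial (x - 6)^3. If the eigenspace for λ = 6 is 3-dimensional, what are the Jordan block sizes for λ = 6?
Block sizes for λ = 6: [3, 2, 1]

Step 1 — from the characteristic polynomial, algebraic multiplicity of λ = 6 is 6. From dim ker(A − (6)·I) = 3, there are exactly 3 Jordan blocks for λ = 6.
Step 2 — from the minimal polynomial, the factor (x − 6)^3 tells us the largest block for λ = 6 has size 3.
Step 3 — with total size 6, 3 blocks, and largest block 3, the block sizes (in nonincreasing order) are [3, 2, 1].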